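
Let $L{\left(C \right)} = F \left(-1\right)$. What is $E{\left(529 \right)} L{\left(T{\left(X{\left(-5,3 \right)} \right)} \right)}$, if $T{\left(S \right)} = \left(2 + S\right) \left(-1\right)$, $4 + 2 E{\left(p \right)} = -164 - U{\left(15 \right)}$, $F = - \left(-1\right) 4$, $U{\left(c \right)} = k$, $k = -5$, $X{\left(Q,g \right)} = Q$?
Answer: $326$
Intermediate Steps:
$U{\left(c \right)} = -5$
$F = 4$ ($F = \left(-1\right) \left(-4\right) = 4$)
$E{\left(p \right)} = - \frac{163}{2}$ ($E{\left(p \right)} = -2 + \frac{-164 - -5}{2} = -2 + \frac{-164 + 5}{2} = -2 + \frac{1}{2} \left(-159\right) = -2 - \frac{159}{2} = - \frac{163}{2}$)
$T{\left(S \right)} = -2 - S$
$L{\left(C \right)} = -4$ ($L{\left(C \right)} = 4 \left(-1\right) = -4$)
$E{\left(529 \right)} L{\left(T{\left(X{\left(-5,3 \right)} \right)} \right)} = \left(- \frac{163}{2}\right) \left(-4\right) = 326$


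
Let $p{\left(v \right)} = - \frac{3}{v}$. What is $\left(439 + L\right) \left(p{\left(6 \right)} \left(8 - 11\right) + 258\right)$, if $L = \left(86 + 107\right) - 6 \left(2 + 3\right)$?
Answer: $156219$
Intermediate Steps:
$L = 163$ ($L = 193 - 30 = 163$)
$\left(439 + L\right) \left(p{\left(6 \right)} \left(8 - 11\right) + 258\right) = \left(439 + 163\right) \left(- \frac{3}{6} \left(8 - 11\right) + 258\right) = 602 \left(\left(-3\right) \frac{1}{6} \left(-3\right) + 258\right) = 602 \left(\left(- \frac{1}{2}\right) \left(-3\right) + 258\right) = 602 \left(\frac{3}{2} + 258\right) = 602 \cdot \frac{519}{2} = 156219$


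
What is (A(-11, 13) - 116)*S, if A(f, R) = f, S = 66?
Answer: -8382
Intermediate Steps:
(A(-11, 13) - 116)*S = (-11 - 116)*66 = -127*66 = -8382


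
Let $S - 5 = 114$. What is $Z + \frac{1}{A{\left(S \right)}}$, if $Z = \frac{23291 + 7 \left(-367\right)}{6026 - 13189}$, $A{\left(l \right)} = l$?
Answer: $- \frac{189135}{65569} \approx -2.8845$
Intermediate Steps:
$S = 119$ ($S = 5 + 114 = 119$)
$Z = - \frac{1594}{551}$ ($Z = \frac{23291 - 2569}{-7163} = 20722 \left(- \frac{1}{7163}\right) = - \frac{1594}{551} \approx -2.8929$)
$Z + \frac{1}{A{\left(S \right)}} = - \frac{1594}{551} + \frac{1}{119} = - \frac{189135}{65569}$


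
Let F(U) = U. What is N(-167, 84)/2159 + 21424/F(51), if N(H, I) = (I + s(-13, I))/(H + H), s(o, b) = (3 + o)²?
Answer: 454381340/1081659 ≈ 420.08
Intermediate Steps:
N(H, I) = (100 + I)/(2*H) (N(H, I) = (I + (3 - 13)²)/(H + H) = (I + (-10)²)/((2*H)) = (I + 100)*(1/(2*H)) = (100 + I)*(1/(2*H)) = (100 + I)/(2*H))
N(-167, 84)/2159 + 21424/F(51) = ((½)*(100 + 84)/(-167))/2159 + 21424/51 = ((½)*(-1/167)*184)*(1/2159) + 21424*(1/51) = -92/167*1/2159 + 21424/51 = -92/360553 + 21424/51 = 454381340/1081659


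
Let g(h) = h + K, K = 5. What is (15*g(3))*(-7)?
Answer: -840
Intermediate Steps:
g(h) = 5 + h (g(h) = h + 5 = 5 + h)
(15*g(3))*(-7) = (15*(5 + 3))*(-7) = (15*8)*(-7) = 120*(-7) = -840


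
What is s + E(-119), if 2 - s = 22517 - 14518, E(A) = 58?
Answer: -7939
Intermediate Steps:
s = -7997 (s = 2 - (22517 - 14518) = 2 - 1*7999 = 2 - 7999 = -7997)
s + E(-119) = -7997 + 58 = -7939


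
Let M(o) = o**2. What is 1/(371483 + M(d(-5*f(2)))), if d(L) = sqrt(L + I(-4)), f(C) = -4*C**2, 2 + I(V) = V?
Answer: 1/371557 ≈ 2.6914e-6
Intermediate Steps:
I(V) = -2 + V
d(L) = sqrt(-6 + L) (d(L) = sqrt(L + (-2 - 4)) = sqrt(L - 6) = sqrt(-6 + L))
1/(371483 + M(d(-5*f(2)))) = 1/(371483 + (sqrt(-6 - (-20)*2**2))**2) = 1/(371483 + (sqrt(-6 - (-20)*4))**2) = 1/(371483 + (sqrt(-6 - 5*(-16)))**2) = 1/(371483 + (sqrt(-6 + 80))**2) = 1/(371483 + (sqrt(74))**2) = 1/(371483 + 74) = 1/371557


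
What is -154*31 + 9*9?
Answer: -4693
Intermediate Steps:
-154*31 + 9*9 = -4774 + 81 = -4693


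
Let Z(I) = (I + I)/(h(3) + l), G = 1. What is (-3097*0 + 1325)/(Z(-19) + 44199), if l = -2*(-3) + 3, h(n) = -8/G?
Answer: 1325/44161 ≈ 0.030004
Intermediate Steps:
h(n) = -8 (h(n) = -8/1 = -8*1 = -8)
l = 9 (l = 6 + 3 = 9)
Z(I) = 2*I (Z(I) = (I + I)/(-8 + 9) = (2*I)/1 = (2*I)*1 = 2*I)
(-3097*0 + 1325)/(Z(-19) + 44199) = (-3097*0 + 1325)/(2*(-19) + 44199) = (0 + 1325)/(-38 + 44199) = 1325/44161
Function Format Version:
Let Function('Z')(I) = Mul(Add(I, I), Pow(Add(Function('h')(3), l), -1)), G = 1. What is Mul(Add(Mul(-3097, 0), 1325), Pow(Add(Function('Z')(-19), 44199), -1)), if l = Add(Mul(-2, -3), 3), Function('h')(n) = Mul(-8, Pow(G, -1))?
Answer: Rational(1325, 44161) ≈ 0.030004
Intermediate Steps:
Function('h')(n) = -8 (Function('h')(n) = Mul(-8, Pow(1, -1)) = Mul(-8, 1) = -8)
l = 9 (l = Add(6, 3) = 9)
Function('Z')(I) = Mul(2, I) (Function('Z')(I) = Mul(Add(I, I), Pow(Add(-8, 9), -1)) = Mul(Mul(2, I), Pow(1, -1)) = Mul(Mul(2, I), 1) = Mul(2, I))
Mul(Add(Mul(-3097, 0), 1325), Pow(Add(Function('Z')(-19), 44199), -1)) = Mul(Add(Mul(-3097, 0), 1325), Pow(Add(Mul(2, -19), 44199), -1)) = Mul(Add(0, 1325), Pow(Add(-38, 44199), -1)) = Mul(1325, Pow(44161, -1)) = Mul(1325, Rational(1, 44161)) = Rational(1325, 44161)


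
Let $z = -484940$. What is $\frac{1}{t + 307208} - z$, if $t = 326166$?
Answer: $\frac{307148387561}{633374} \approx 4.8494 \cdot 10^{5}$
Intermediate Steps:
$\frac{1}{t + 307208} - z = \frac{1}{326166 + 307208} - -484940 = \frac{1}{633374} + 484940 = \frac{307148387561}{633374}$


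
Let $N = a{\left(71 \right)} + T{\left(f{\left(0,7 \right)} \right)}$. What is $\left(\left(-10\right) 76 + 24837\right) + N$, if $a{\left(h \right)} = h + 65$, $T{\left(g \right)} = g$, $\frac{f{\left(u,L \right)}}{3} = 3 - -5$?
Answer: $24237$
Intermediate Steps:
$f{\left(u,L \right)} = 24$ ($f{\left(u,L \right)} = 3 \left(3 - -5\right) = 3 \left(3 + 5\right) = 3 \cdot 8 = 24$)
$a{\left(h \right)} = 65 + h$
$N = 160$ ($N = \left(65 + 71\right) + 24 = 136 + 24 = 160$)
$\left(\left(-10\right) 76 + 24837\right) + N = \left(\left(-10\right) 76 + 24837\right) + 160 = \left(-760 + 24837\right) + 160 = 24077 + 160 = 24237$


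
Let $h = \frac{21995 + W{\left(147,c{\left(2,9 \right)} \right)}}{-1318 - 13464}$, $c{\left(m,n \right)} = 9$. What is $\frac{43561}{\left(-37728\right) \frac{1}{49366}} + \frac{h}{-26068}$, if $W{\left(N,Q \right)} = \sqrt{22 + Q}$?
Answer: $- \frac{51790094928132751}{908625061008} + \frac{\sqrt{31}}{385337176} \approx -56998.0$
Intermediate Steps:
$h = - \frac{21995}{14782} - \frac{\sqrt{31}}{14782}$ ($h = \frac{21995 + \sqrt{22 + 9}}{-1318 - 13464} = \frac{21995 + \sqrt{31}}{-14782} = \left(21995 + \sqrt{31}\right) \left(- \frac{1}{14782}\right) = - \frac{21995}{14782} - \frac{\sqrt{31}}{14782} \approx -1.4883$)
$\frac{43561}{\left(-37728\right) \frac{1}{49366}} + \frac{h}{-26068} = \frac{43561}{\left(-37728\right) \frac{1}{49366}} + \frac{- \frac{21995}{14782} - \frac{\sqrt{31}}{14782}}{-26068} = \frac{43561}{\left(-37728\right) \frac{1}{49366}} + \left(- \frac{21995}{14782} - \frac{\sqrt{31}}{14782}\right) \left(- \frac{1}{26068}\right) = \frac{43561}{- \frac{18864}{24683}} + \left(\frac{21995}{385337176} + \frac{\sqrt{31}}{385337176}\right) = 43561 \left(- \frac{24683}{18864}\right) + \left(\frac{21995}{385337176} + \frac{\sqrt{31}}{385337176}\right) = - \frac{1075216163}{18864} + \left(\frac{21995}{385337176} + \frac{\sqrt{31}}{385337176}\right) = - \frac{51790094928132751}{908625061008} + \frac{\sqrt{31}}{385337176}$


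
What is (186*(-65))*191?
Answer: -2309190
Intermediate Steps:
(186*(-65))*191 = -12090*191 = -2309190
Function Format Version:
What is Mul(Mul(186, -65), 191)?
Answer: -2309190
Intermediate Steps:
Mul(Mul(186, -65), 191) = Mul(-12090, 191) = -2309190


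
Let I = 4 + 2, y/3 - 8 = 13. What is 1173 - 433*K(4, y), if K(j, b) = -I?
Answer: 3771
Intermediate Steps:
y = 63 (y = 24 + 3*13 = 24 + 39 = 63)
I = 6
K(j, b) = -6 (K(j, b) = -1*6 = -6)
1173 - 433*K(4, y) = 1173 - 433*(-6) = 1173 + 2598 = 3771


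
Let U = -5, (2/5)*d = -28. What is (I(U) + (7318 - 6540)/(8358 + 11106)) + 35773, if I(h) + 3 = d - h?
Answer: 347481449/9732 ≈ 35705.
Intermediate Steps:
d = -70 (d = (5/2)*(-28) = -70)
I(h) = -73 - h (I(h) = -3 + (-70 - h) = -73 - h)
(I(U) + (7318 - 6540)/(8358 + 11106)) + 35773 = ((-73 - 1*(-5)) + (7318 - 6540)/(8358 + 11106)) + 35773 = ((-73 + 5) + 778/19464) + 35773 = (-68 + 778*(1/19464)) + 35773 = (-68 + 389/9732) + 35773 = -661387/9732 + 35773 = 347481449/9732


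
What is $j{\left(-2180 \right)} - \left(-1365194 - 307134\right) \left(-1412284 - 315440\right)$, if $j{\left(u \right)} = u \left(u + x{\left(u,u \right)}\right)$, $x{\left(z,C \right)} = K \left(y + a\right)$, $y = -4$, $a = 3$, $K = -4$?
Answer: $-2889316477792$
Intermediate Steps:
$x{\left(z,C \right)} = 4$ ($x{\left(z,C \right)} = - 4 \left(-4 + 3\right) = \left(-4\right) \left(-1\right) = 4$)
$j{\left(u \right)} = u \left(4 + u\right)$ ($j{\left(u \right)} = u \left(u + 4\right) = u \left(4 + u\right)$)
$j{\left(-2180 \right)} - \left(-1365194 - 307134\right) \left(-1412284 - 315440\right) = - 2180 \left(4 - 2180\right) - \left(-1365194 - 307134\right) \left(-1412284 - 315440\right) = \left(-2180\right) \left(-2176\right) - \left(-1672328\right) \left(-1727724\right) = 4743680 - 2889321221472 = -2889316477792$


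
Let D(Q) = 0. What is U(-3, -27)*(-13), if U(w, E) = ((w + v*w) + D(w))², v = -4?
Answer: -1053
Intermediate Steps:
U(w, E) = 9*w² (U(w, E) = ((w - 4*w) + 0)² = (-3*w + 0)² = (-3*w)² = 9*w²)
U(-3, -27)*(-13) = (9*(-3)²)*(-13) = (9*9)*(-13) = 81*(-13) = -1053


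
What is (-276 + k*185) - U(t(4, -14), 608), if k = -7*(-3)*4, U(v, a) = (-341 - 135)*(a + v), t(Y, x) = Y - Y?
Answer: 304672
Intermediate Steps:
t(Y, x) = 0
U(v, a) = -476*a - 476*v (U(v, a) = -476*(a + v) = -476*a - 476*v)
k = 84 (k = 21*4 = 84)
(-276 + k*185) - U(t(4, -14), 608) = (-276 + 84*185) - (-476*608 - 476*0) = (-276 + 15540) - (-289408 + 0) = 15264 - 1*(-289408) = 15264 + 289408 = 304672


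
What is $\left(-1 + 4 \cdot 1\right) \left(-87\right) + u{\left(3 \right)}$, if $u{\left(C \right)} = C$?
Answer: $-258$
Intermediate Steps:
$\left(-1 + 4 \cdot 1\right) \left(-87\right) + u{\left(3 \right)} = \left(-1 + 4 \cdot 1\right) \left(-87\right) + 3 = \left(-1 + 4\right) \left(-87\right) + 3 = 3 \left(-87\right) + 3 = -261 + 3 = -258$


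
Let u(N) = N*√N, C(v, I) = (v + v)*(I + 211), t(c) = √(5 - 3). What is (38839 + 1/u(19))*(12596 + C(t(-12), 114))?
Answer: 2*(6298 + 325*√2)*(14020879 + √19)/361 ≈ 5.2492e+8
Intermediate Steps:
t(c) = √2
C(v, I) = 2*v*(211 + I) (C(v, I) = (2*v)*(211 + I) = 2*v*(211 + I))
u(N) = N^(3/2)
(38839 + 1/u(19))*(12596 + C(t(-12), 114)) = (38839 + 1/(19^(3/2)))*(12596 + 2*√2*(211 + 114)) = (38839 + 1/(19*√19))*(12596 + 2*√2*325) = (38839 + √19/361)*(12596 + 650*√2) = (12596 + 650*√2)*(38839 + √19/361)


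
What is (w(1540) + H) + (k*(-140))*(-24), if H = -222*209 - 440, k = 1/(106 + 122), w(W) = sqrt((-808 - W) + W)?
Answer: -889642/19 + 2*I*sqrt(202) ≈ -46823.0 + 28.425*I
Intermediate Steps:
w(W) = 2*I*sqrt(202) (w(W) = sqrt(-808) = 2*I*sqrt(202))
k = 1/228 ≈ 0.0043860
H = -46838 (H = -46398 - 440 = -46838)
(w(1540) + H) + (k*(-140))*(-24) = (2*I*sqrt(202) - 46838) + ((1/228)*(-140))*(-24) = (-46838 + 2*I*sqrt(202)) - 35/57*(-24) = (-46838 + 2*I*sqrt(202)) + 280/19 = -889642/19 + 2*I*sqrt(202)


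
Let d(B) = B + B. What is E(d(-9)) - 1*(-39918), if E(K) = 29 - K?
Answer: 39965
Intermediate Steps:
d(B) = 2*B
E(d(-9)) - 1*(-39918) = (29 - 2*(-9)) - 1*(-39918) = (29 - 1*(-18)) + 39918 = (29 + 18) + 39918 = 47 + 39918 = 39965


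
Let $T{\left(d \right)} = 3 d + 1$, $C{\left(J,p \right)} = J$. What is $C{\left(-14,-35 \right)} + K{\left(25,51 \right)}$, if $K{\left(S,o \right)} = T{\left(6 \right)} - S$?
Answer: $-20$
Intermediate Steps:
$T{\left(d \right)} = 1 + 3 d$
$K{\left(S,o \right)} = 19 - S$ ($K{\left(S,o \right)} = \left(1 + 3 \cdot 6\right) - S = \left(1 + 18\right) - S = 19 - S$)
$C{\left(-14,-35 \right)} + K{\left(25,51 \right)} = -14 + \left(19 - 25\right) = -14 - 6 = -20$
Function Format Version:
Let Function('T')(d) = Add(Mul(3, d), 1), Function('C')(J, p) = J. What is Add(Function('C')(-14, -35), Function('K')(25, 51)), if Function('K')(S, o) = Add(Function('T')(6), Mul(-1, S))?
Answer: -20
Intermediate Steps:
Function('T')(d) = Add(1, Mul(3, d))
Function('K')(S, o) = Add(19, Mul(-1, S)) (Function('K')(S, o) = Add(Add(1, Mul(3, 6)), Mul(-1, S)) = Add(Add(1, 18), Mul(-1, S)) = Add(19, Mul(-1, S)))
Add(Function('C')(-14, -35), Function('K')(25, 51)) = Add(-14, Add(19, Mul(-1, 25))) = Add(-14, Add(19, -25)) = Add(-14, -6) = -20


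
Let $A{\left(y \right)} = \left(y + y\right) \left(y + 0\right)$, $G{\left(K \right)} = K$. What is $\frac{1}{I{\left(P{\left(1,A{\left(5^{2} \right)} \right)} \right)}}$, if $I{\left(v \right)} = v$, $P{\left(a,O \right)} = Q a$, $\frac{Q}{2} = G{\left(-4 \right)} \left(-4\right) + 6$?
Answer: $\frac{1}{44} \approx 0.022727$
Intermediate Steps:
$Q = 44$ ($Q = 2 \left(\left(-4\right) \left(-4\right) + 6\right) = 2 \left(16 + 6\right) = 2 \cdot 22 = 44$)
$A{\left(y \right)} = 2 y^{2}$ ($A{\left(y \right)} = 2 y y = 2 y^{2}$)
$P{\left(a,O \right)} = 44 a$
$\frac{1}{I{\left(P{\left(1,A{\left(5^{2} \right)} \right)} \right)}} = \frac{1}{44 \cdot 1} = \frac{1}{44}$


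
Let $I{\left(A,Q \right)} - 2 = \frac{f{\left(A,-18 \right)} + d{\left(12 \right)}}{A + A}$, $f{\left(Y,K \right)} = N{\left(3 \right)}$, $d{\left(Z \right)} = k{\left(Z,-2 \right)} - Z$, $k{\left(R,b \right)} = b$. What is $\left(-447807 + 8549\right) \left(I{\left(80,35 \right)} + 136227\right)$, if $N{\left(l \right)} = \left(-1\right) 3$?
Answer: $- \frac{4787170512867}{80} \approx -5.984 \cdot 10^{10}$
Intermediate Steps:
$N{\left(l \right)} = -3$
$d{\left(Z \right)} = -2 - Z$
$f{\left(Y,K \right)} = -3$
$I{\left(A,Q \right)} = 2 - \frac{17}{2 A}$ ($I{\left(A,Q \right)} = 2 + \frac{-3 - 14}{A + A} = 2 + \frac{-3 - 14}{2 A} = 2 + \left(-3 - 14\right) \frac{1}{2 A} = 2 - 17 \frac{1}{2 A} = 2 - \frac{17}{2 A}$)
$\left(-447807 + 8549\right) \left(I{\left(80,35 \right)} + 136227\right) = \left(-447807 + 8549\right) \left(\left(2 - \frac{17}{2 \cdot 80}\right) + 136227\right) = - 439258 \left(\left(2 - \frac{17}{160}\right) + 136227\right) = - 439258 \left(\frac{303}{160} + 136227\right) = \left(-439258\right) \frac{21796623}{160} = - \frac{4787170512867}{80}$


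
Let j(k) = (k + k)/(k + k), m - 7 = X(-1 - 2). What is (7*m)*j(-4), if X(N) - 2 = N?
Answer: 42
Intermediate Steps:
X(N) = 2 + N
m = 6 (m = 7 + (2 + (-1 - 2)) = 7 + (2 - 3) = 7 - 1 = 6)
j(k) = 1 (j(k) = (2*k)/((2*k)) = (2*k)*(1/(2*k)) = 1)
(7*m)*j(-4) = (7*6)*1 = 42*1 = 42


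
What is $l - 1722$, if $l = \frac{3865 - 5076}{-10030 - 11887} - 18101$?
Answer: $- \frac{62065640}{3131} \approx -19823.0$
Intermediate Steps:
$l = - \frac{56674058}{3131}$ ($l = - \frac{1211}{-21917} - 18101 = \left(-1211\right) \left(- \frac{1}{21917}\right) - 18101 = \frac{173}{3131} - 18101 = - \frac{56674058}{3131} \approx -18101.0$)
$l - 1722 = - \frac{56674058}{3131} - 1722 = - \frac{62065640}{3131}$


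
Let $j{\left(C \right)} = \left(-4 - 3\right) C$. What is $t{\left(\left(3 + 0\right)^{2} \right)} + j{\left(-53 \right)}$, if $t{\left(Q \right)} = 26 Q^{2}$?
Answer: $2477$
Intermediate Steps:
$j{\left(C \right)} = - 7 C$
$t{\left(\left(3 + 0\right)^{2} \right)} + j{\left(-53 \right)} = 26 \left(\left(3 + 0\right)^{2}\right)^{2} - -371 = 26 \left(3^{2}\right)^{2} + 371 = 26 \cdot 9^{2} + 371 = 26 \cdot 81 + 371 = 2106 + 371 = 2477$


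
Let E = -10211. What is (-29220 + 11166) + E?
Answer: -28265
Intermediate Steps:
(-29220 + 11166) + E = (-29220 + 11166) - 10211 = -18054 - 10211 = -28265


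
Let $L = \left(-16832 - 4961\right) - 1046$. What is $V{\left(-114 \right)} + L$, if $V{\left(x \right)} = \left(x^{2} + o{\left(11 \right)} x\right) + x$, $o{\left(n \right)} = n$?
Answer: $-11211$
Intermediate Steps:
$L = -22839$ ($L = -21793 - 1046 = -22839$)
$V{\left(x \right)} = x^{2} + 12 x$ ($V{\left(x \right)} = \left(x^{2} + 11 x\right) + x = x^{2} + 12 x$)
$V{\left(-114 \right)} + L = - 114 \left(12 - 114\right) - 22839 = \left(-114\right) \left(-102\right) - 22839 = 11628 - 22839 = -11211$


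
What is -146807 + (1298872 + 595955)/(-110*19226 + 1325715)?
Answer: -115853904842/789145 ≈ -1.4681e+5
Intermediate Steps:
-146807 + (1298872 + 595955)/(-110*19226 + 1325715) = -146807 + 1894827/(-2114860 + 1325715) = -146807 + 1894827/(-789145) = -146807 + 1894827*(-1/789145) = -146807 - 1894827/789145 = -115853904842/789145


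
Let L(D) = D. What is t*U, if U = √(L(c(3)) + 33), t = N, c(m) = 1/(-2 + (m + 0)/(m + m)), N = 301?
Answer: 301*√291/3 ≈ 1711.6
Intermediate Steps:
c(m) = -⅔ (c(m) = 1/(-2 + m/((2*m))) = 1/(-2 + m*(1/(2*m))) = 1/(-2 + ½) = 1/(-3/2) = -⅔)
t = 301
U = √291/3 (U = √(-⅔ + 33) = √(97/3) = √291/3 ≈ 5.6862)
t*U = 301*(√291/3) = 301*√291/3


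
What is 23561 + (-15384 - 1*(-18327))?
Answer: 26504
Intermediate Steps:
23561 + (-15384 - 1*(-18327)) = 23561 + (-15384 + 18327) = 23561 + 2943 = 26504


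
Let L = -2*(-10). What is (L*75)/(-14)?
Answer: -750/7 ≈ -107.14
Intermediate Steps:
L = 20
(L*75)/(-14) = (20*75)/(-14) = 1500*(-1/14) = -750/7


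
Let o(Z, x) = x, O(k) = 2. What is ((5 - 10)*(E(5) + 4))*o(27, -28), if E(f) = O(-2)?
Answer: 840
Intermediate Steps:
E(f) = 2
((5 - 10)*(E(5) + 4))*o(27, -28) = ((5 - 10)*(2 + 4))*(-28) = -5*6*(-28) = -30*(-28) = 840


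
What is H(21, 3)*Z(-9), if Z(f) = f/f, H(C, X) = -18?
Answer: -18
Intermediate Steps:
Z(f) = 1
H(21, 3)*Z(-9) = -18*1 = -18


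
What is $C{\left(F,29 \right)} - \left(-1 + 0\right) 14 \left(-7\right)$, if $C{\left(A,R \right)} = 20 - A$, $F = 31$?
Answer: $-109$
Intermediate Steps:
$C{\left(F,29 \right)} - \left(-1 + 0\right) 14 \left(-7\right) = \left(20 - 31\right) - \left(-1 + 0\right) 14 \left(-7\right) = \left(20 - 31\right) - \left(-1\right) 14 \left(-7\right) = -11 - \left(-14\right) \left(-7\right) = -11 - 98 = -109$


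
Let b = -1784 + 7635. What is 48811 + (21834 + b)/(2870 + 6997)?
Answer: 481645822/9867 ≈ 48814.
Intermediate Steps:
b = 5851
48811 + (21834 + b)/(2870 + 6997) = 48811 + (21834 + 5851)/(2870 + 6997) = 48811 + 27685/9867 = 481645822/9867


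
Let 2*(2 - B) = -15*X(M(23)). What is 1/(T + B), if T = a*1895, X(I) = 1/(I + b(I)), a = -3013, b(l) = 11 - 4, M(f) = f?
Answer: -4/22838531 ≈ -1.7514e-7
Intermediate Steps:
b(l) = 7
X(I) = 1/(7 + I) (X(I) = 1/(I + 7) = 1/(7 + I))
B = 9/4 (B = 2 - (-15)/(2*(7 + 23)) = 2 - (-15)/(2*30) = 2 - ½*(-½) = 2 + ¼ = 9/4 ≈ 2.2500)
T = -5709635 (T = -3013*1895 = -5709635)
1/(T + B) = 1/(-5709635 + 9/4) = 1/(-22838531/4) = -4/22838531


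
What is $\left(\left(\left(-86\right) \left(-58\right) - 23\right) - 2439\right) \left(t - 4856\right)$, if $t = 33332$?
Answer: $71930376$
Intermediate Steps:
$\left(\left(\left(-86\right) \left(-58\right) - 23\right) - 2439\right) \left(t - 4856\right) = \left(\left(\left(-86\right) \left(-58\right) - 23\right) - 2439\right) \left(33332 - 4856\right) = \left(\left(4988 - 23\right) - 2439\right) 28476 = \left(4965 - 2439\right) 28476 = 2526 \cdot 28476 = 71930376$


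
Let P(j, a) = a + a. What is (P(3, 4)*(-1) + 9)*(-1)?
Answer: -1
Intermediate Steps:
P(j, a) = 2*a
(P(3, 4)*(-1) + 9)*(-1) = ((2*4)*(-1) + 9)*(-1) = (8*(-1) + 9)*(-1) = (-8 + 9)*(-1) = 1*(-1) = -1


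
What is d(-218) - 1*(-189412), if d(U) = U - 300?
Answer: 188894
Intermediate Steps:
d(U) = -300 + U
d(-218) - 1*(-189412) = (-300 - 218) - 1*(-189412) = -518 + 189412 = 188894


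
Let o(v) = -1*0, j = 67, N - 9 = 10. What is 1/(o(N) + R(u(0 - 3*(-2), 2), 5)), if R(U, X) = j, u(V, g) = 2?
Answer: 1/67 ≈ 0.014925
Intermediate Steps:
N = 19 (N = 9 + 10 = 19)
o(v) = 0
R(U, X) = 67
1/(o(N) + R(u(0 - 3*(-2), 2), 5)) = 1/(0 + 67) = 1/67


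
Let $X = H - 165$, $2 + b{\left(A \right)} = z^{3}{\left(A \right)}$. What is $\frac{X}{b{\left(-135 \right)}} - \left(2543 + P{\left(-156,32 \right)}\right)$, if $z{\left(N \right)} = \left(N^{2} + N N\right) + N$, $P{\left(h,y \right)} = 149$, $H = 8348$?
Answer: $- \frac{128923830660401933}{47891467555873} \approx -2692.0$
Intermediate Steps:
$z{\left(N \right)} = N + 2 N^{2}$ ($z{\left(N \right)} = \left(N^{2} + N^{2}\right) + N = 2 N^{2} + N = N + 2 N^{2}$)
$b{\left(A \right)} = -2 + A^{3} \left(1 + 2 A\right)^{3}$ ($b{\left(A \right)} = -2 + \left(A \left(1 + 2 A\right)\right)^{3} = -2 + A^{3} \left(1 + 2 A\right)^{3}$)
$X = 8183$ ($X = 8348 - 165 = 8183$)
$\frac{X}{b{\left(-135 \right)}} - \left(2543 + P{\left(-156,32 \right)}\right) = \frac{8183}{-2 + \left(-135\right)^{3} \left(1 + 2 \left(-135\right)\right)^{3}} - \left(2543 + 149\right) = \frac{8183}{-2 - 2460375 \left(1 - 270\right)^{3}} - 2692 = \frac{8183}{-2 - 2460375 \left(-269\right)^{3}} - 2692 = \frac{8183}{-2 - -47891467555875} - 2692 = \frac{8183}{-2 + 47891467555875} - 2692 = \frac{8183}{47891467555873} - 2692 = - \frac{128923830660401933}{47891467555873}$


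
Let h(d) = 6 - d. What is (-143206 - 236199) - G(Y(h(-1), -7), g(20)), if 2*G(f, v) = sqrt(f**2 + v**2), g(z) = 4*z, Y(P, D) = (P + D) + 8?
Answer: -379405 - 4*sqrt(101) ≈ -3.7945e+5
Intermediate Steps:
Y(P, D) = 8 + D + P (Y(P, D) = (D + P) + 8 = 8 + D + P)
G(f, v) = sqrt(f**2 + v**2)/2
(-143206 - 236199) - G(Y(h(-1), -7), g(20)) = (-143206 - 236199) - sqrt((8 - 7 + (6 - 1*(-1)))**2 + (4*20)**2)/2 = -379405 - sqrt((8 - 7 + (6 + 1))**2 + 80**2)/2 = -379405 - sqrt((8 - 7 + 7)**2 + 6400)/2 = -379405 - sqrt(8**2 + 6400)/2 = -379405 - sqrt(64 + 6400)/2 = -379405 - sqrt(6464)/2 = -379405 - 8*sqrt(101)/2 = -379405 - 4*sqrt(101)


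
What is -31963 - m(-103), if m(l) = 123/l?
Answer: -3292066/103 ≈ -31962.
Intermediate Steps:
-31963 - m(-103) = -31963 - 123/(-103) = -31963 - 123*(-1)/103 = -31963 - 1*(-123/103) = -31963 + 123/103 = -3292066/103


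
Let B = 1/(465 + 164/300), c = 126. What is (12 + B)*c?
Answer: 3771603/2494 ≈ 1512.3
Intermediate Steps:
B = 75/34916 (B = 1/(465 + 164*(1/300)) = 1/(465 + 41/75) = 1/(34916/75) = 75/34916 ≈ 0.0021480)
(12 + B)*c = (12 + 75/34916)*126 = (419067/34916)*126 = 3771603/2494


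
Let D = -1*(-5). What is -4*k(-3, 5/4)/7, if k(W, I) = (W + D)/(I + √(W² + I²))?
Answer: -16/63 ≈ -0.25397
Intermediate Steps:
D = 5
k(W, I) = (5 + W)/(I + √(I² + W²)) (k(W, I) = (W + 5)/(I + √(W² + I²)) = (5 + W)/(I + √(I² + W²)))
-4*k(-3, 5/4)/7 = -4*(5 - 3)/(5/4 + √((5/4)² + (-3)²))/7 = -4*2/(5*(¼) + √((5*(¼))² + 9))*(⅐) = -4*2/(5/4 + √((5/4)² + 9))*(⅐) = -4*2/(5/4 + √(25/16 + 9))*(⅐) = -4*2/(5/4 + √(169/16))*(⅐) = -4*2/(5/4 + 13/4)*(⅐) = -4*2/9/2*(⅐) = -8*2/9*(⅐) = -4*4/9*(⅐) = -16/9*⅐ = -16/63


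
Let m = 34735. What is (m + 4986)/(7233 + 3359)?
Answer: 39721/10592 ≈ 3.7501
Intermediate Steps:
(m + 4986)/(7233 + 3359) = (34735 + 4986)/(7233 + 3359) = 39721/10592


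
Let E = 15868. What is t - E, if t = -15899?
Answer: -31767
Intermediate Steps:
t - E = -15899 - 1*15868 = -15899 - 15868 = -31767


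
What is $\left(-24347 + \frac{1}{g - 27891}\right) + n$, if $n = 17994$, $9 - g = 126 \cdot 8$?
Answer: $- \frac{183538171}{28890} \approx -6353.0$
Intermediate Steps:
$g = -999$ ($g = 9 - 126 \cdot 8 = 9 - 1008 = -999$)
$\left(-24347 + \frac{1}{g - 27891}\right) + n = \left(-24347 + \frac{1}{-999 - 27891}\right) + 17994 = \left(-24347 + \frac{1}{-28890}\right) + 17994 = \left(-24347 - \frac{1}{28890}\right) + 17994 = - \frac{703384831}{28890} + 17994 = - \frac{183538171}{28890}$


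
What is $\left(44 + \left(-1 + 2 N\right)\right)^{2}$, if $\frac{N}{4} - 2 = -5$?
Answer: $361$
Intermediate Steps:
$N = -12$ ($N = 8 + 4 \left(-5\right) = 8 - 20 = -12$)
$\left(44 + \left(-1 + 2 N\right)\right)^{2} = \left(44 + \left(-1 + 2 \left(-12\right)\right)\right)^{2} = \left(44 - 25\right)^{2} = 19^{2} = 361$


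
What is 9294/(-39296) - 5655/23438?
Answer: -110012913/230254912 ≈ -0.47779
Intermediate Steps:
9294/(-39296) - 5655/23438 = 9294*(-1/39296) - 5655*1/23438 = -4647/19648 - 5655/23438 = -110012913/230254912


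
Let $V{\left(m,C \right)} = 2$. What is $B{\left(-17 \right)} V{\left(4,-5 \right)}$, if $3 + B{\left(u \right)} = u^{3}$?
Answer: $-9832$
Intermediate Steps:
$B{\left(u \right)} = -3 + u^{3}$
$B{\left(-17 \right)} V{\left(4,-5 \right)} = \left(-3 + \left(-17\right)^{3}\right) 2 = \left(-3 - 4913\right) 2 = \left(-4916\right) 2 = -9832$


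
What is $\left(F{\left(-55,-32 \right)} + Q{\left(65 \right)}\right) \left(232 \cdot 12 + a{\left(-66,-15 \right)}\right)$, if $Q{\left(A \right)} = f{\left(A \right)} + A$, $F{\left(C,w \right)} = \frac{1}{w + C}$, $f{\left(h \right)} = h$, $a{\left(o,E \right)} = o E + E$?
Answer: $\frac{14170177}{29} \approx 4.8863 \cdot 10^{5}$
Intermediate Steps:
$a{\left(o,E \right)} = E + E o$ ($a{\left(o,E \right)} = E o + E = E + E o$)
$F{\left(C,w \right)} = \frac{1}{C + w}$
$Q{\left(A \right)} = 2 A$ ($Q{\left(A \right)} = A + A = 2 A$)
$\left(F{\left(-55,-32 \right)} + Q{\left(65 \right)}\right) \left(232 \cdot 12 + a{\left(-66,-15 \right)}\right) = \left(\frac{1}{-55 - 32} + 2 \cdot 65\right) \left(232 \cdot 12 - 15 \left(1 - 66\right)\right) = \left(\frac{1}{-87} + 130\right) \left(2784 - -975\right) = \left(- \frac{1}{87} + 130\right) \left(2784 + 975\right) = \frac{11309}{87} \cdot 3759 = \frac{14170177}{29}$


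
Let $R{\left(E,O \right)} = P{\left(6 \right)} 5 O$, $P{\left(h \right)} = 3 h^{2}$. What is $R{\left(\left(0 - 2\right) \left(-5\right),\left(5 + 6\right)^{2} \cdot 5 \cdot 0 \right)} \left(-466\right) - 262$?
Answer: $-262$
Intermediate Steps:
$R{\left(E,O \right)} = 540 O$ ($R{\left(E,O \right)} = 3 \cdot 6^{2} \cdot 5 O = 3 \cdot 36 \cdot 5 O = 108 \cdot 5 O = 540 O$)
$R{\left(\left(0 - 2\right) \left(-5\right),\left(5 + 6\right)^{2} \cdot 5 \cdot 0 \right)} \left(-466\right) - 262 = 540 \left(5 + 6\right)^{2} \cdot 5 \cdot 0 \left(-466\right) - 262 = 540 \cdot 11^{2} \cdot 5 \cdot 0 \left(-466\right) - 262 = 540 \cdot 121 \cdot 5 \cdot 0 \left(-466\right) - 262 = 540 \cdot 605 \cdot 0 \left(-466\right) - 262 = 540 \cdot 0 \left(-466\right) - 262 = 0 \left(-466\right) - 262 = 0 - 262 = -262$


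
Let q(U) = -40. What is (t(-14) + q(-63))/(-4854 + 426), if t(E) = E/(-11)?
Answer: 71/8118 ≈ 0.0087460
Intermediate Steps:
t(E) = -E/11 (t(E) = E*(-1/11) = -E/11)
(t(-14) + q(-63))/(-4854 + 426) = (-1/11*(-14) - 40)/(-4854 + 426) = (14/11 - 40)/(-4428) = -426/11*(-1/4428) = 71/8118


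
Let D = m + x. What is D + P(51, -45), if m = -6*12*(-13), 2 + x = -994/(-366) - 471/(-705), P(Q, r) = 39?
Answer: 41989391/43005 ≈ 976.38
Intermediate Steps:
x = 59516/43005 (x = -2 + (-994/(-366) - 471/(-705)) = -2 + (-994*(-1/366) - 471*(-1/705)) = -2 + (497/183 + 157/235) = -2 + 145526/43005 = 59516/43005 ≈ 1.3839)
m = 936 (m = -72*(-13) = 936)
D = 40312196/43005 (D = 936 + 59516/43005 = 40312196/43005 ≈ 937.38)
D + P(51, -45) = 40312196/43005 + 39 = 41989391/43005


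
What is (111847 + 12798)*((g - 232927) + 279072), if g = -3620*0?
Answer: 5751743525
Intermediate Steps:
g = 0
(111847 + 12798)*((g - 232927) + 279072) = (111847 + 12798)*((0 - 232927) + 279072) = 124645*(-232927 + 279072) = 124645*46145 = 5751743525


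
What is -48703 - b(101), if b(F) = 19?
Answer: -48722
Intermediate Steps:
-48703 - b(101) = -48703 - 1*19 = -48703 - 19 = -48722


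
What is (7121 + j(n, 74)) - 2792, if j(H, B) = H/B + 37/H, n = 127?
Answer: 40702809/9398 ≈ 4331.0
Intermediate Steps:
j(H, B) = 37/H + H/B
(7121 + j(n, 74)) - 2792 = (7121 + (37/127 + 127/74)) - 2792 = (7121 + 18867/9398) - 2792 = 66942025/9398 - 2792 = 40702809/9398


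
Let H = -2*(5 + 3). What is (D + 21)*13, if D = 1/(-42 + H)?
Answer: 15821/58 ≈ 272.78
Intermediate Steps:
H = -16 (H = -2*8 = -16)
D = -1/58 (D = 1/(-42 - 16) = 1/(-58) = -1/58 ≈ -0.017241)
(D + 21)*13 = (-1/58 + 21)*13 = (1217/58)*13 = 15821/58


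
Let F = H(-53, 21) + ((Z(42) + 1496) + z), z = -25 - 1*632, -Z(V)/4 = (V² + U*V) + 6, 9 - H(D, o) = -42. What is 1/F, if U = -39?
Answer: 1/362 ≈ 0.0027624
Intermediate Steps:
H(D, o) = 51 (H(D, o) = 9 - 1*(-42) = 9 + 42 = 51)
Z(V) = -24 - 4*V² + 156*V (Z(V) = -4*((V² - 39*V) + 6) = -4*(6 + V² - 39*V) = -24 - 4*V² + 156*V)
z = -657 (z = -25 - 632 = -657)
F = 362 (F = 51 + (((-24 - 4*42² + 156*42) + 1496) - 657) = 51 + (((-24 - 4*1764 + 6552) + 1496) - 657) = 51 + (((-24 - 7056 + 6552) + 1496) - 657) = 51 + ((-528 + 1496) - 657) = 51 + (968 - 657) = 51 + 311 = 362)
1/F = 1/362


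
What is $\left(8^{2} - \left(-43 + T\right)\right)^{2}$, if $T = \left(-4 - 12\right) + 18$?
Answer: $11025$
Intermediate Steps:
$T = 2$ ($T = -16 + 18 = 2$)
$\left(8^{2} - \left(-43 + T\right)\right)^{2} = \left(8^{2} + \left(43 - 2\right)\right)^{2} = \left(64 + \left(43 - 2\right)\right)^{2} = \left(64 + 41\right)^{2} = 105^{2} = 11025$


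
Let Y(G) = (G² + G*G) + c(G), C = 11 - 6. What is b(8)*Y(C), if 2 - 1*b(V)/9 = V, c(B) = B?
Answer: -2970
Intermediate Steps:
b(V) = 18 - 9*V
C = 5
Y(G) = G + 2*G² (Y(G) = (G² + G*G) + G = (G² + G²) + G = 2*G² + G = G + 2*G²)
b(8)*Y(C) = (18 - 9*8)*(5*(1 + 2*5)) = (18 - 72)*(5*(1 + 10)) = -270*11 = -54*55 = -2970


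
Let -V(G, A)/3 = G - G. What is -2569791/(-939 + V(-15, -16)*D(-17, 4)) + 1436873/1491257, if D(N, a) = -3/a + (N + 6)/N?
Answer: 1277856013678/466763441 ≈ 2737.7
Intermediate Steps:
D(N, a) = -3/a + (6 + N)/N
V(G, A) = 0 (V(G, A) = -3*(G - G) = -3*0 = 0)
-2569791/(-939 + V(-15, -16)*D(-17, 4)) + 1436873/1491257 = -2569791/(-939 + 0*(1 - 3/4 + 6/(-17))) + 1436873/1491257 = -2569791/(-939 + 0*(1 - 3*1/4 + 6*(-1/17))) + 1436873*(1/1491257) = -2569791/(-939 + 0*(1 - 3/4 - 6/17)) + 1436873/1491257 = -2569791/(-939 + 0*(-7/68)) + 1436873/1491257 = -2569791/(-939 + 0) + 1436873/1491257 = -2569791/(-939) + 1436873/1491257 = -2569791*(-1/939) + 1436873/1491257 = 856597/313 + 1436873/1491257 = 1277856013678/466763441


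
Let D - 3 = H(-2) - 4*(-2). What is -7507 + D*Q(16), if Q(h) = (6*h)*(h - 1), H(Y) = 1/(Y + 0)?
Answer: 7613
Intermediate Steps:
H(Y) = 1/Y
D = 21/2 (D = 3 + (1/(-2) - 4*(-2)) = 3 + (-½ + 8) = 3 + 15/2 = 21/2 ≈ 10.500)
Q(h) = 6*h*(-1 + h) (Q(h) = (6*h)*(-1 + h) = 6*h*(-1 + h))
-7507 + D*Q(16) = -7507 + 21*(6*16*(-1 + 16))/2 = -7507 + 21*(6*16*15)/2 = -7507 + (21/2)*1440 = -7507 + 15120 = 7613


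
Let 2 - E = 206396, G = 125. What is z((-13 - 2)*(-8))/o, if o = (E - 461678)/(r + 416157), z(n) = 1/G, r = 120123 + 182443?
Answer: -718723/83509000 ≈ -0.0086065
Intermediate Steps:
E = -206394 (E = 2 - 1*206396 = 2 - 206396 = -206394)
r = 302566
z(n) = 1/125
o = -668072/718723 (o = (-206394 - 461678)/(302566 + 416157) = -668072/718723 ≈ -0.92953)
z((-13 - 2)*(-8))/o = 1/(125*(-668072/718723)) = (1/125)*(-718723/668072) = -718723/83509000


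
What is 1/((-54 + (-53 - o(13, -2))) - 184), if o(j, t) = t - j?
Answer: -1/276 ≈ -0.0036232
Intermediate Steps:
1/((-54 + (-53 - o(13, -2))) - 184) = 1/((-54 + (-53 - (-2 - 1*13))) - 184) = 1/((-54 + (-53 - (-2 - 13))) - 184) = 1/((-54 + (-53 - 1*(-15))) - 184) = 1/((-54 + (-53 + 15)) - 184) = 1/((-54 - 38) - 184) = 1/(-92 - 184) = 1/(-276) = -1/276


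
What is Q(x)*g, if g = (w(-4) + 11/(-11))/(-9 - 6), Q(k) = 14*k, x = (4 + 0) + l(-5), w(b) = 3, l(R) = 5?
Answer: -84/5 ≈ -16.800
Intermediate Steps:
x = 9 (x = (4 + 0) + 5 = 4 + 5 = 9)
g = -2/15 (g = (3 + 11/(-11))/(-9 - 6) = (3 + 11*(-1/11))/(-15) = (3 - 1)*(-1/15) = 2*(-1/15) = -2/15 ≈ -0.13333)
Q(x)*g = (14*9)*(-2/15) = 126*(-2/15) = -84/5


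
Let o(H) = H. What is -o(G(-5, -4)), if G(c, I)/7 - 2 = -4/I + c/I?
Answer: -119/4 ≈ -29.750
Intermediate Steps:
G(c, I) = 14 - 28/I + 7*c/I (G(c, I) = 14 + 7*(-4/I + c/I) = 14 + (-28/I + 7*c/I) = 14 - 28/I + 7*c/I)
-o(G(-5, -4)) = -7*(-4 - 5 + 2*(-4))/(-4) = -7*(-1)*(-4 - 5 - 8)/4 = -7*(-1)*(-17)/4 = -1*119/4 = -119/4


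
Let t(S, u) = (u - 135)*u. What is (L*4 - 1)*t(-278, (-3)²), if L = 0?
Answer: 1134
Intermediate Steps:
t(S, u) = u*(-135 + u) (t(S, u) = (-135 + u)*u = u*(-135 + u))
(L*4 - 1)*t(-278, (-3)²) = (0*4 - 1)*((-3)²*(-135 + (-3)²)) = (0 - 1)*(9*(-135 + 9)) = -9*(-126) = -1*(-1134) = 1134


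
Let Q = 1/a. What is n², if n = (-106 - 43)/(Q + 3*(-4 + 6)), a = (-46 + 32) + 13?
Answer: 22201/25 ≈ 888.04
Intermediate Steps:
a = -1 (a = -14 + 13 = -1)
Q = -1 (Q = 1/(-1) = -1)
n = -149/5 (n = (-106 - 43)/(-1 + 3*(-4 + 6)) = -149/(-1 + 3*2) = -149/(-1 + 6) = -149/5 ≈ -29.800)
n² = (-149/5)² = 22201/25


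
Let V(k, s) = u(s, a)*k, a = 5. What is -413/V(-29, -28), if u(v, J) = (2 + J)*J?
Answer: 59/145 ≈ 0.40690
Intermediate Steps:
u(v, J) = J*(2 + J)
V(k, s) = 35*k (V(k, s) = (5*(2 + 5))*k = (5*7)*k = 35*k)
-413/V(-29, -28) = -413/(35*(-29)) = -413/(-1015) = -413*(-1/1015) = 59/145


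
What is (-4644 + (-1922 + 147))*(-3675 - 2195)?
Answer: 37679530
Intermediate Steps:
(-4644 + (-1922 + 147))*(-3675 - 2195) = (-4644 - 1775)*(-5870) = -6419*(-5870) = 37679530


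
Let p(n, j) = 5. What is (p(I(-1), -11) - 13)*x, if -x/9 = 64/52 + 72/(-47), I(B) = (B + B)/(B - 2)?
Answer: -13248/611 ≈ -21.682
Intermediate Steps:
I(B) = 2*B/(-2 + B) (I(B) = (2*B)/(-2 + B) = 2*B/(-2 + B))
x = 1656/611 (x = -9*(64/52 + 72/(-47)) = -9*(64*(1/52) + 72*(-1/47)) = -9*(16/13 - 72/47) = -9*(-184/611) = 1656/611 ≈ 2.7103)
(p(I(-1), -11) - 13)*x = (5 - 13)*(1656/611) = -8*1656/611 = -13248/611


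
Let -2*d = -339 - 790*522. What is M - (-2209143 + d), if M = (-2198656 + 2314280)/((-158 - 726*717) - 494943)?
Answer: 4068225853333/2031286 ≈ 2.0028e+6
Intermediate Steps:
d = 412719/2 (d = -(-339 - 790*522)/2 = -(-339 - 412380)/2 = -½*(-412719) = 412719/2 ≈ 2.0636e+5)
M = -115624/1015643 (M = 115624/((-158 - 520542) - 494943) = 115624/(-520700 - 494943) = 115624/(-1015643) = 115624*(-1/1015643) = -115624/1015643 ≈ -0.11384)
M - (-2209143 + d) = -115624/1015643 - (-2209143 + 412719/2) = -115624/1015643 - 1*(-4005567/2) = -115624/1015643 + 4005567/2 = 4068225853333/2031286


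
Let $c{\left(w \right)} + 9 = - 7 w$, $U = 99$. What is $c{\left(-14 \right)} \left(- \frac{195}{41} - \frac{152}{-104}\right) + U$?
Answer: $- \frac{103517}{533} \approx -194.22$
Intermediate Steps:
$c{\left(w \right)} = -9 - 7 w$
$c{\left(-14 \right)} \left(- \frac{195}{41} - \frac{152}{-104}\right) + U = \left(-9 - -98\right) \left(- \frac{195}{41} - \frac{152}{-104}\right) + 99 = \left(-9 + 98\right) \left(\left(-195\right) \frac{1}{41} - - \frac{19}{13}\right) + 99 = 89 \left(- \frac{195}{41} + \frac{19}{13}\right) + 99 = 89 \left(- \frac{1756}{533}\right) + 99 = - \frac{156284}{533} + 99 = - \frac{103517}{533}$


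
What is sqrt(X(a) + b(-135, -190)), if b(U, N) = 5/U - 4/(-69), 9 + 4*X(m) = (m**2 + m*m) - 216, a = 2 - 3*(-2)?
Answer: I*sqrt(4152765)/414 ≈ 4.9223*I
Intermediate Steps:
a = 8 (a = 2 + 6 = 8)
X(m) = -225/4 + m**2/2 (X(m) = -9/4 + ((m**2 + m*m) - 216)/4 = -9/4 + ((m**2 + m**2) - 216)/4 = -9/4 + (2*m**2 - 216)/4 = -9/4 + (-216 + 2*m**2)/4 = -9/4 + (-54 + m**2/2) = -225/4 + m**2/2)
b(U, N) = 4/69 + 5/U (b(U, N) = 5/U - 4*(-1/69) = 5/U + 4/69 = 4/69 + 5/U)
sqrt(X(a) + b(-135, -190)) = sqrt((-225/4 + (1/2)*8**2) + (4/69 + 5/(-135))) = sqrt((-225/4 + (1/2)*64) + (4/69 + 5*(-1/135))) = sqrt((-225/4 + 32) + (4/69 - 1/27)) = sqrt(-97/4 + 13/621) = sqrt(-60185/2484) = I*sqrt(4152765)/414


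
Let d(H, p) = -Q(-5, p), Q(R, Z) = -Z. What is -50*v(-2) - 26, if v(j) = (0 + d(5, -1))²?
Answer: -76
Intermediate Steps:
d(H, p) = p (d(H, p) = -(-1)*p = p)
v(j) = 1 (v(j) = (0 - 1)² = (-1)² = 1)
-50*v(-2) - 26 = -50*1 - 26 = -50 - 26 = -76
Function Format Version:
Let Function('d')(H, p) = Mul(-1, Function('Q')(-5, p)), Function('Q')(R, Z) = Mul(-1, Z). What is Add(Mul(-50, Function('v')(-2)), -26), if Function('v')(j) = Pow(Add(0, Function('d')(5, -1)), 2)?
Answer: -76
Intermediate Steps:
Function('d')(H, p) = p (Function('d')(H, p) = Mul(-1, Mul(-1, p)) = p)
Function('v')(j) = 1 (Function('v')(j) = Pow(Add(0, -1), 2) = Pow(-1, 2) = 1)
Add(Mul(-50, Function('v')(-2)), -26) = Add(Mul(-50, 1), -26) = Add(-50, -26) = -76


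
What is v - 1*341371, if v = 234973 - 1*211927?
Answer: -318325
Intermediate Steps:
v = 23046 (v = 234973 - 211927 = 23046)
v - 1*341371 = 23046 - 1*341371 = 23046 - 341371 = -318325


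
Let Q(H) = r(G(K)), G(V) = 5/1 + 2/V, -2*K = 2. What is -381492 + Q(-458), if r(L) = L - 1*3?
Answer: -381492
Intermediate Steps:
K = -1 (K = -1/2*2 = -1)
G(V) = 5 + 2/V (G(V) = 5*1 + 2/V = 5 + 2/V)
r(L) = -3 + L (r(L) = L - 3 = -3 + L)
Q(H) = 0 (Q(H) = -3 + (5 + 2/(-1)) = -3 + (5 + 2*(-1)) = -3 + (5 - 2) = -3 + 3 = 0)
-381492 + Q(-458) = -381492 + 0 = -381492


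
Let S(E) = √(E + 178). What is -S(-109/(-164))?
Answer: -√1201341/82 ≈ -13.367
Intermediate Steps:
S(E) = √(178 + E)
-S(-109/(-164)) = -√(178 - 109/(-164)) = -√(178 - 109*(-1/164)) = -√(178 + 109/164) = -√(29301/164) = -√1201341/82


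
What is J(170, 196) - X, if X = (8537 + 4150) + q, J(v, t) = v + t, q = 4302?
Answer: -16623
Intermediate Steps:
J(v, t) = t + v
X = 16989 (X = (8537 + 4150) + 4302 = 12687 + 4302 = 16989)
J(170, 196) - X = (196 + 170) - 1*16989 = 366 - 16989 = -16623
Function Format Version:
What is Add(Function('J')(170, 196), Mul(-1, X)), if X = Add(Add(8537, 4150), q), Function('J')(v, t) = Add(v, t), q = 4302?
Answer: -16623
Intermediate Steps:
Function('J')(v, t) = Add(t, v)
X = 16989 (X = Add(Add(8537, 4150), 4302) = Add(12687, 4302) = 16989)
Add(Function('J')(170, 196), Mul(-1, X)) = Add(Add(196, 170), Mul(-1, 16989)) = Add(366, -16989) = -16623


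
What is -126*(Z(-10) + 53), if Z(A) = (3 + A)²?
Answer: -12852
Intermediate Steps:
-126*(Z(-10) + 53) = -126*((3 - 10)² + 53) = -126*((-7)² + 53) = -126*(49 + 53) = -126*102 = -12852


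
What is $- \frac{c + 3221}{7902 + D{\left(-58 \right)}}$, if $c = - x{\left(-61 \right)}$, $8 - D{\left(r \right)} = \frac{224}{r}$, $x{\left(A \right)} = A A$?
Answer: $\frac{7250}{114751} \approx 0.06318$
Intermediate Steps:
$x{\left(A \right)} = A^{2}$
$D{\left(r \right)} = 8 - \frac{224}{r}$
$c = -3721$ ($c = - \left(-61\right)^{2} = \left(-1\right) 3721 = -3721$)
$- \frac{c + 3221}{7902 + D{\left(-58 \right)}} = - \frac{-3721 + 3221}{7902 + \left(8 - \frac{224}{-58}\right)} = - \frac{-500}{7902 + \left(8 - - \frac{112}{29}\right)} = - \frac{-500}{7902 + \left(8 + \frac{112}{29}\right)} = - \frac{-500}{7902 + \frac{344}{29}} = - \frac{-500}{\frac{229502}{29}} = - \frac{\left(-500\right) 29}{229502} = \left(-1\right) \left(- \frac{7250}{114751}\right) = \frac{7250}{114751}$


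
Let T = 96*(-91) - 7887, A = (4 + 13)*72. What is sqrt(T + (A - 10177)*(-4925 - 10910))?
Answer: 2*sqrt(35438533) ≈ 11906.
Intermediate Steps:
A = 1224 (A = 17*72 = 1224)
T = -16623 (T = -8736 - 7887 = -16623)
sqrt(T + (A - 10177)*(-4925 - 10910)) = sqrt(-16623 + (1224 - 10177)*(-4925 - 10910)) = sqrt(-16623 - 8953*(-15835)) = sqrt(-16623 + 141770755) = sqrt(141754132) = 2*sqrt(35438533)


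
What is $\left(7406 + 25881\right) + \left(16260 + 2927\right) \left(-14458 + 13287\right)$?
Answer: $-22434690$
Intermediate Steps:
$\left(7406 + 25881\right) + \left(16260 + 2927\right) \left(-14458 + 13287\right) = 33287 + 19187 \left(-1171\right) = 33287 - 22467977 = -22434690$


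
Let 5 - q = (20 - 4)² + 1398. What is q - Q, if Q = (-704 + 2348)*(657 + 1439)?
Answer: -3447473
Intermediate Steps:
Q = 3445824 (Q = 1644*2096 = 3445824)
q = -1649 (q = 5 - ((20 - 4)² + 1398) = 5 - (16² + 1398) = 5 - (256 + 1398) = 5 - 1*1654 = 5 - 1654 = -1649)
q - Q = -1649 - 1*3445824 = -1649 - 3445824 = -3447473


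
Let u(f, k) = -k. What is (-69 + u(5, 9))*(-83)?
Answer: 6474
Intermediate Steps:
(-69 + u(5, 9))*(-83) = (-69 - 1*9)*(-83) = (-69 - 9)*(-83) = -78*(-83) = 6474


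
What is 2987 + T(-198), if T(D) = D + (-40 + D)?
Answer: 2551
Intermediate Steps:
T(D) = -40 + 2*D
2987 + T(-198) = 2987 + (-40 + 2*(-198)) = 2987 + (-40 - 396) = 2987 - 436 = 2551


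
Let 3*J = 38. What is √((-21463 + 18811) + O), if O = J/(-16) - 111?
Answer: I*√397986/12 ≈ 52.572*I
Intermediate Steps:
J = 38/3 (J = (⅓)*38 = 38/3 ≈ 12.667)
O = -2683/24 (O = (38/3)/(-16) - 111 = -1/16*38/3 - 111 = -19/24 - 111 = -2683/24 ≈ -111.79)
√((-21463 + 18811) + O) = √((-21463 + 18811) - 2683/24) = √(-2652 - 2683/24) = √(-66331/24) = I*√397986/12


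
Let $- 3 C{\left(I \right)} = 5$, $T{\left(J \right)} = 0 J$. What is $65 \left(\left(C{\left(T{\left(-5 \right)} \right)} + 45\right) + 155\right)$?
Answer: $\frac{38675}{3} \approx 12892.0$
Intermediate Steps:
$T{\left(J \right)} = 0$
$C{\left(I \right)} = - \frac{5}{3}$ ($C{\left(I \right)} = \left(- \frac{1}{3}\right) 5 = - \frac{5}{3}$)
$65 \left(\left(C{\left(T{\left(-5 \right)} \right)} + 45\right) + 155\right) = 65 \left(\left(- \frac{5}{3} + 45\right) + 155\right) = 65 \left(\frac{130}{3} + 155\right) = 65 \cdot \frac{595}{3} = \frac{38675}{3}$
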